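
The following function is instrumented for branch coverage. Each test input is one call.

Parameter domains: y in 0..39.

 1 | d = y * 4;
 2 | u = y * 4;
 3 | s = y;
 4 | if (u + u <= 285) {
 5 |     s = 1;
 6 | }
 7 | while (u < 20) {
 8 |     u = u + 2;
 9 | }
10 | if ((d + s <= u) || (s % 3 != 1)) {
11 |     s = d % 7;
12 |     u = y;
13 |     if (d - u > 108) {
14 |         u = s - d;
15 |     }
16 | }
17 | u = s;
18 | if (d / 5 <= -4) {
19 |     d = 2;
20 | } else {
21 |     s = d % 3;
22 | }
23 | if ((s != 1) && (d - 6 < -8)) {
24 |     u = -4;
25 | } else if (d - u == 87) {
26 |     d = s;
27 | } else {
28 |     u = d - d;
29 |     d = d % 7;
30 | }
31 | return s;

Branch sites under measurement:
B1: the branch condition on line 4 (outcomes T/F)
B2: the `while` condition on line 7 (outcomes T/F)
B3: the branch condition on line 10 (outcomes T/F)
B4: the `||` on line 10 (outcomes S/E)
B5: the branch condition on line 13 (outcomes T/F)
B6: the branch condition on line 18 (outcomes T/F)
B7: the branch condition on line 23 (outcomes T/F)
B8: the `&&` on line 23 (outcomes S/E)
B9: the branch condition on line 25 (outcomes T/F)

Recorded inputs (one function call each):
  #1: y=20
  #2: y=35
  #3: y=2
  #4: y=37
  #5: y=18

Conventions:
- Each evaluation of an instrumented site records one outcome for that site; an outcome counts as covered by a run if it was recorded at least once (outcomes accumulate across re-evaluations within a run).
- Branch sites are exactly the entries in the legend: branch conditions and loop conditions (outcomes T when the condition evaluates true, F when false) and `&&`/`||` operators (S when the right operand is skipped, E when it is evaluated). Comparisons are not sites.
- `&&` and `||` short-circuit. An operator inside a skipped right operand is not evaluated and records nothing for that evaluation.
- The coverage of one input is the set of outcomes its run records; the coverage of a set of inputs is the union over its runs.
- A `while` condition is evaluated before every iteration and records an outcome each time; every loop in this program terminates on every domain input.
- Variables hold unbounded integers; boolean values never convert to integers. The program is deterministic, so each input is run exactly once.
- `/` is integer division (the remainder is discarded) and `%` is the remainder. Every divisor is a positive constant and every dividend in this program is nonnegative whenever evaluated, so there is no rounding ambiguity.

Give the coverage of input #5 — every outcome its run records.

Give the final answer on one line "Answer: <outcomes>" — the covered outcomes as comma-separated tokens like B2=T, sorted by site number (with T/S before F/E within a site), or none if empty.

Running input #5 (y=18), event by event:
  B1->T, B2->F, B4->E, B3->F, B6->F, B8->E, B7->F, B9->F
collecting distinct outcomes: B1=T, B2=F, B3=F, B4=E, B6=F, B7=F, B8=E, B9=F

Answer: B1=T, B2=F, B3=F, B4=E, B6=F, B7=F, B8=E, B9=F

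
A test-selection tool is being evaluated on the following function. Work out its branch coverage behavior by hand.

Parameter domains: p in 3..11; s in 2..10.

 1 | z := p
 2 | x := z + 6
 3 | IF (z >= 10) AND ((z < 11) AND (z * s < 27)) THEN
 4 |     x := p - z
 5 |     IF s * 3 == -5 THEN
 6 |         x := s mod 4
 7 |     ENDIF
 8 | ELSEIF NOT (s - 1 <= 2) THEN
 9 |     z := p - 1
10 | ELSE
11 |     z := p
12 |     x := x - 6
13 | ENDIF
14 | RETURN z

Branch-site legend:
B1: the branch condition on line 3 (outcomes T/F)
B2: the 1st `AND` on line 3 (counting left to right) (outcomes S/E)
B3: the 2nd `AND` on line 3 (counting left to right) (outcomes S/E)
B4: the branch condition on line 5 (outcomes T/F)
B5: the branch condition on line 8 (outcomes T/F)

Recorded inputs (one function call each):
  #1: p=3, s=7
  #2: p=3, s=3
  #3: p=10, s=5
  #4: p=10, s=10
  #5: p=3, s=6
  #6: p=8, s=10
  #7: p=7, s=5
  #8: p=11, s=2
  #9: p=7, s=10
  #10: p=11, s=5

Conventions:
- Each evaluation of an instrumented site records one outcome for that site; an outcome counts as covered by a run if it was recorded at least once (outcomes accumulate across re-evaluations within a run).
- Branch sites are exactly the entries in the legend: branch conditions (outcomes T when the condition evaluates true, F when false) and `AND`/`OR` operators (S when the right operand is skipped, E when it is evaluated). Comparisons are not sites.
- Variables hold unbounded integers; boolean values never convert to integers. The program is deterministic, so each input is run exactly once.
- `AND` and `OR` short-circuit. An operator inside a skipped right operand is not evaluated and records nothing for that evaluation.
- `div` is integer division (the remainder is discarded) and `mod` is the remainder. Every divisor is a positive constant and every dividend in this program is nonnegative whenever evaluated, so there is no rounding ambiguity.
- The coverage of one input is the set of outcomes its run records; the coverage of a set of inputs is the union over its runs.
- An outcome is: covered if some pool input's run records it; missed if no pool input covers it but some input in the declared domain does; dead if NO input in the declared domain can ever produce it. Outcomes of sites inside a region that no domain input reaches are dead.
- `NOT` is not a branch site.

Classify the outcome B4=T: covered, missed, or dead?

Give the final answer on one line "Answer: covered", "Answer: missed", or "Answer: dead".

no pool input records B4=T
checking all 81 inputs in the declared domain: B4=T is never recorded -> dead

Answer: dead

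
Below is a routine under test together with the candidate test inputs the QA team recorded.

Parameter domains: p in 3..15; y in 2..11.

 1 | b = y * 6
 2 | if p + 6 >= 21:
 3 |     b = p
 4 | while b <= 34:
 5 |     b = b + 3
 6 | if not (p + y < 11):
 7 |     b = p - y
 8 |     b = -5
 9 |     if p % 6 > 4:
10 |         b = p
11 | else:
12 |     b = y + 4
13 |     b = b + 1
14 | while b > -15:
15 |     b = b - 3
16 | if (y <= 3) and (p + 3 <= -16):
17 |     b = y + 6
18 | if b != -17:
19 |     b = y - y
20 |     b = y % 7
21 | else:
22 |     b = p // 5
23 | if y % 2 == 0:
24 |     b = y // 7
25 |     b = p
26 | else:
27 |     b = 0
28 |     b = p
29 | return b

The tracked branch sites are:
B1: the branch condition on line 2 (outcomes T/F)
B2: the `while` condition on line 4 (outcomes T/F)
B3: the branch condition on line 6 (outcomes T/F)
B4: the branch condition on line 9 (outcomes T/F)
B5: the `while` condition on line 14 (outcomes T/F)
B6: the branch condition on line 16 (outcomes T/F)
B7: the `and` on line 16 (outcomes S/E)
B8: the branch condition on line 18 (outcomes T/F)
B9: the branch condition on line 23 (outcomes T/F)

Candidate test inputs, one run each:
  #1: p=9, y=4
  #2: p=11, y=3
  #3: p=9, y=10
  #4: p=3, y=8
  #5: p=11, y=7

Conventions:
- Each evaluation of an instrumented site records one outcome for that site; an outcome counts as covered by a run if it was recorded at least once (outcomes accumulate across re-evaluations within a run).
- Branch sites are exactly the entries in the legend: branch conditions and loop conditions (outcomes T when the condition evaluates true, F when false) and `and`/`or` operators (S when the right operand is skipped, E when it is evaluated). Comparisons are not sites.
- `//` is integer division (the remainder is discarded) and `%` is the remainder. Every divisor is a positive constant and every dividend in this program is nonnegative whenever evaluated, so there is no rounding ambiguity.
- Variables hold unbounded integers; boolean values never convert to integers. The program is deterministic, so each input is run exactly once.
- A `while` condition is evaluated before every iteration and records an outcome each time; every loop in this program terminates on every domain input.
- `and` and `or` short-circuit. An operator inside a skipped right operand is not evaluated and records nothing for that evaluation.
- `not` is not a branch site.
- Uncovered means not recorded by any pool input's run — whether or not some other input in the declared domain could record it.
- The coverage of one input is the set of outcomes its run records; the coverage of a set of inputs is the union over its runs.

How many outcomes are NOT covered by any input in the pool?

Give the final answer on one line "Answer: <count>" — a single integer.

input #1, p=9, y=4: events B1->F, B2->T, B2->T, B2->T, B2->T, B2->F, B3->T, B4->F, B5->T, B5->T, B5->T, B5->T, B5->F, B7->S, ...; outcomes B1=F, B2=T, B2=F, B3=T, B4=F, B5=T, B5=F, B6=F, B7=S, B8=F, B9=T
input #2, p=11, y=3: events B1->F, B2->T, B2->T, B2->T, B2->T, B2->T, B2->T, B2->F, B3->T, B4->T, B5->T, B5->T, B5->T, B5->T, ...; outcomes B1=F, B2=T, B2=F, B3=T, B4=T, B5=T, B5=F, B6=F, B7=E, B8=T, B9=F
input #3, p=9, y=10: events B1->F, B2->F, B3->T, B4->F, B5->T, B5->T, B5->T, B5->T, B5->F, B7->S, B6->F, B8->F, B9->T; outcomes B1=F, B2=F, B3=T, B4=F, B5=T, B5=F, B6=F, B7=S, B8=F, B9=T
input #4, p=3, y=8: events B1->F, B2->F, B3->T, B4->F, B5->T, B5->T, B5->T, B5->T, B5->F, B7->S, B6->F, B8->F, B9->T; outcomes B1=F, B2=F, B3=T, B4=F, B5=T, B5=F, B6=F, B7=S, B8=F, B9=T
input #5, p=11, y=7: events B1->F, B2->F, B3->T, B4->T, B5->T, B5->T, B5->T, B5->T, B5->T, B5->T, B5->T, B5->T, B5->T, B5->F, ...; outcomes B1=F, B2=F, B3=T, B4=T, B5=T, B5=F, B6=F, B7=S, B8=T, B9=F
union over the pool: B1=F, B2=T, B2=F, B3=T, B4=T, B4=F, B5=T, B5=F, B6=F, B7=S, B7=E, B8=T, B8=F, B9=T, B9=F
uncovered (3 of 18): B1=T, B3=F, B6=T

Answer: 3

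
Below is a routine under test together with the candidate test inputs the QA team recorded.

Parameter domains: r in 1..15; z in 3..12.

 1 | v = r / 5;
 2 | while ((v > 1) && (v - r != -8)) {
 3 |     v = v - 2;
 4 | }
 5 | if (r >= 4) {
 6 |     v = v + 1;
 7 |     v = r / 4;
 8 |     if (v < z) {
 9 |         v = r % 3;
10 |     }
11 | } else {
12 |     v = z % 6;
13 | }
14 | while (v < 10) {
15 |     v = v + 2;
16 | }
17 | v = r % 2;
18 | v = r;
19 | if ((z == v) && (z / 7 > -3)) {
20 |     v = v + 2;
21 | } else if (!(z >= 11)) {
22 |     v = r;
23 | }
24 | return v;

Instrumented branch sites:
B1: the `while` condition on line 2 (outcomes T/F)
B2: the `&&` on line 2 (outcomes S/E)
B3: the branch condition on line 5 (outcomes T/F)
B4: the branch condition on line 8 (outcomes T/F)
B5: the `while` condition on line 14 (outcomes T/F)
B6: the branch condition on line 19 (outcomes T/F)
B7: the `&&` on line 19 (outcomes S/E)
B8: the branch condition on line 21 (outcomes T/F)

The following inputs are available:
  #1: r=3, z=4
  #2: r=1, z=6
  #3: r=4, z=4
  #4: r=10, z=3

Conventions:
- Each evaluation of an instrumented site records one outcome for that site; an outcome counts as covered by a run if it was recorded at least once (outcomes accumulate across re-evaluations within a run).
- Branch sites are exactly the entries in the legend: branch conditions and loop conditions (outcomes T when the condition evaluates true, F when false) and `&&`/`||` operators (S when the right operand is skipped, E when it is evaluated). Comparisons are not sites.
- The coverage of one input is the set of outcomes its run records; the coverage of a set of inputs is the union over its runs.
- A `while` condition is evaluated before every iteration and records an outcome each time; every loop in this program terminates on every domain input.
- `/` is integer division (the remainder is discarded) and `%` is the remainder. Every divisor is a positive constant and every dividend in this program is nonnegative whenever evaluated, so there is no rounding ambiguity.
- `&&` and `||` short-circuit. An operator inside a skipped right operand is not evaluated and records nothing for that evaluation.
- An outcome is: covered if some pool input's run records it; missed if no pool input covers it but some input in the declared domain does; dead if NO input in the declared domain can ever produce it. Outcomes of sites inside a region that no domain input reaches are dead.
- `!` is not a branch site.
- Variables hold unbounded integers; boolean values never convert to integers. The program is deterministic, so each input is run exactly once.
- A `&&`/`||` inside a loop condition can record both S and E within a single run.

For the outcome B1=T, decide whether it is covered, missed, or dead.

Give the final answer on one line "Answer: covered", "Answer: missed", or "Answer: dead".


no pool input records B1=T
but domain input (r=11, z=3) does record it -> reachable, so missed
Answer: missed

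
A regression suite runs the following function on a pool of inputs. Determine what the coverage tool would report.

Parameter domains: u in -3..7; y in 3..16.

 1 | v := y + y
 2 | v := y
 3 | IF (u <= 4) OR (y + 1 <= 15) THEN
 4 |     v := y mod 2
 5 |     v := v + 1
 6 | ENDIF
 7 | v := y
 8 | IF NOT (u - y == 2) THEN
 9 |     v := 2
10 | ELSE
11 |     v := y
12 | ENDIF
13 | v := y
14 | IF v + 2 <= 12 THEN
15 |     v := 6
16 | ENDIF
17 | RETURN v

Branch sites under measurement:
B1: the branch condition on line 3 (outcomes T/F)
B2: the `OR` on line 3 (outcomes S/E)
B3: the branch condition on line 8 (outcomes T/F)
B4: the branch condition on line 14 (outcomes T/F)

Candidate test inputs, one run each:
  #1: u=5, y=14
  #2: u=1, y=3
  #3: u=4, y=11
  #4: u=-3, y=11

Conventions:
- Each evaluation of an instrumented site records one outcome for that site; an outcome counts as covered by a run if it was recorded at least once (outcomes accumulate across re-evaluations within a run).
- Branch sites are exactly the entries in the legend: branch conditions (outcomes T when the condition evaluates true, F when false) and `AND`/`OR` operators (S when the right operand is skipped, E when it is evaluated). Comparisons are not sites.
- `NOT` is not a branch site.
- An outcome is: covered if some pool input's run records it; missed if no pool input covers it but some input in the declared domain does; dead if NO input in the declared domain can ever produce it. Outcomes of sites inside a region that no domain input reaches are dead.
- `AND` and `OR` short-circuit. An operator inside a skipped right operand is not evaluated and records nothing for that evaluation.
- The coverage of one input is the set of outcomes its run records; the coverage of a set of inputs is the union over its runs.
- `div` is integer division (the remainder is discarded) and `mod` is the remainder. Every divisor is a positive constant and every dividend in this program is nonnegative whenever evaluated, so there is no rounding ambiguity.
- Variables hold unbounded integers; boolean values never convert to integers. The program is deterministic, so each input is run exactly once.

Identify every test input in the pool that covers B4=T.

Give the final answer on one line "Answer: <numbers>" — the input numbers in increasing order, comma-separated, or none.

input #1 (u=5, y=14): does not record B4=T
input #2 (u=1, y=3): records B4=T
input #3 (u=4, y=11): does not record B4=T
input #4 (u=-3, y=11): does not record B4=T

Answer: 2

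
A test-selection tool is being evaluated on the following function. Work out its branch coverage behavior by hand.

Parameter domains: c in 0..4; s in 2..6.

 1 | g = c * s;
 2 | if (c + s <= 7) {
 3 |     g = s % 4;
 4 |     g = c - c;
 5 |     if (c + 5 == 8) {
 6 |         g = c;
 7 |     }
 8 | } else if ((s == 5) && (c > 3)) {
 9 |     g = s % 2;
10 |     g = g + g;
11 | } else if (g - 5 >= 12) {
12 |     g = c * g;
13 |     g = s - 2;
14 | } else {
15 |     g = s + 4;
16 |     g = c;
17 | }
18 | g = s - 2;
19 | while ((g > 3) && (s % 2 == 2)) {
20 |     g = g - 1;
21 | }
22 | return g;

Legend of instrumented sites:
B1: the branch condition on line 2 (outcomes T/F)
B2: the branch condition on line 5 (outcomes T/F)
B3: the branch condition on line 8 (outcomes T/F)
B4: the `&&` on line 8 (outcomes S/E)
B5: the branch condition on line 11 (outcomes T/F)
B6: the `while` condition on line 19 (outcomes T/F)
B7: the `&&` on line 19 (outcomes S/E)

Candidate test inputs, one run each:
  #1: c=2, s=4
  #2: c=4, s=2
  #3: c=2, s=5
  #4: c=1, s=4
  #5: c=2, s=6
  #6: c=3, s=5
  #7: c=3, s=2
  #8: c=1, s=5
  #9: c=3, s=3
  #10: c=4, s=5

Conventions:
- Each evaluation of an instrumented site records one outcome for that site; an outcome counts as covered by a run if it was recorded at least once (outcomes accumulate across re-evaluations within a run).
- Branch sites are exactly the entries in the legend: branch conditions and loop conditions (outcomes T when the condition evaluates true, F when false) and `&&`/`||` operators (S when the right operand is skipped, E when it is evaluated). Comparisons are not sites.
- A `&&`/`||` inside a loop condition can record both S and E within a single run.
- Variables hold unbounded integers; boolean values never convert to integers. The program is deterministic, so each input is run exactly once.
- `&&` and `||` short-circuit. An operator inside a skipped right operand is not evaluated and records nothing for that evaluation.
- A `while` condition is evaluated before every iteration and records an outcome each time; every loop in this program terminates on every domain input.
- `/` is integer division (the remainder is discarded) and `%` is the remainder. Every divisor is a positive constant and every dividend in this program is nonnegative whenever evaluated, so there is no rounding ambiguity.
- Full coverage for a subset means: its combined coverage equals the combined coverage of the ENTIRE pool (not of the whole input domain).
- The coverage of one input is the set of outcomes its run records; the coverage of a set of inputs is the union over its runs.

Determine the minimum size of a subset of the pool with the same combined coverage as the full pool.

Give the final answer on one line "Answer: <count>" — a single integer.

test 1 (c=2, s=4) fires B1->T, B2->F, B7->S, B6->F; hits B1=T, B2=F, B6=F, B7=S
test 2 (c=4, s=2) fires B1->T, B2->F, B7->S, B6->F; hits B1=T, B2=F, B6=F, B7=S
test 3 (c=2, s=5) fires B1->T, B2->F, B7->S, B6->F; hits B1=T, B2=F, B6=F, B7=S
test 4 (c=1, s=4) fires B1->T, B2->F, B7->S, B6->F; hits B1=T, B2=F, B6=F, B7=S
test 5 (c=2, s=6) fires B1->F, B4->S, B3->F, B5->F, B7->E, B6->F; hits B1=F, B3=F, B4=S, B5=F, B6=F, B7=E
test 6 (c=3, s=5) fires B1->F, B4->E, B3->F, B5->F, B7->S, B6->F; hits B1=F, B3=F, B4=E, B5=F, B6=F, B7=S
test 7 (c=3, s=2) fires B1->T, B2->T, B7->S, B6->F; hits B1=T, B2=T, B6=F, B7=S
test 8 (c=1, s=5) fires B1->T, B2->F, B7->S, B6->F; hits B1=T, B2=F, B6=F, B7=S
test 9 (c=3, s=3) fires B1->T, B2->T, B7->S, B6->F; hits B1=T, B2=T, B6=F, B7=S
test 10 (c=4, s=5) fires B1->F, B4->E, B3->T, B7->S, B6->F; hits B1=F, B3=T, B4=E, B6=F, B7=S
together the pool reaches 12 outcomes: B1=T, B1=F, B2=T, B2=F, B3=T, B3=F, B4=S, B4=E, B5=F, B6=F, B7=S, B7=E
every size-1 subset falls short of the 12 outcomes (best: 6/12)
every size-2 subset falls short of the 12 outcomes (best: 9/12)
every size-3 subset falls short of the 12 outcomes (best: 11/12)
size 4: inputs {1, 5, 7, 10} cover all 12 outcomes, and no lexicographically smaller subset of this size does

Answer: 4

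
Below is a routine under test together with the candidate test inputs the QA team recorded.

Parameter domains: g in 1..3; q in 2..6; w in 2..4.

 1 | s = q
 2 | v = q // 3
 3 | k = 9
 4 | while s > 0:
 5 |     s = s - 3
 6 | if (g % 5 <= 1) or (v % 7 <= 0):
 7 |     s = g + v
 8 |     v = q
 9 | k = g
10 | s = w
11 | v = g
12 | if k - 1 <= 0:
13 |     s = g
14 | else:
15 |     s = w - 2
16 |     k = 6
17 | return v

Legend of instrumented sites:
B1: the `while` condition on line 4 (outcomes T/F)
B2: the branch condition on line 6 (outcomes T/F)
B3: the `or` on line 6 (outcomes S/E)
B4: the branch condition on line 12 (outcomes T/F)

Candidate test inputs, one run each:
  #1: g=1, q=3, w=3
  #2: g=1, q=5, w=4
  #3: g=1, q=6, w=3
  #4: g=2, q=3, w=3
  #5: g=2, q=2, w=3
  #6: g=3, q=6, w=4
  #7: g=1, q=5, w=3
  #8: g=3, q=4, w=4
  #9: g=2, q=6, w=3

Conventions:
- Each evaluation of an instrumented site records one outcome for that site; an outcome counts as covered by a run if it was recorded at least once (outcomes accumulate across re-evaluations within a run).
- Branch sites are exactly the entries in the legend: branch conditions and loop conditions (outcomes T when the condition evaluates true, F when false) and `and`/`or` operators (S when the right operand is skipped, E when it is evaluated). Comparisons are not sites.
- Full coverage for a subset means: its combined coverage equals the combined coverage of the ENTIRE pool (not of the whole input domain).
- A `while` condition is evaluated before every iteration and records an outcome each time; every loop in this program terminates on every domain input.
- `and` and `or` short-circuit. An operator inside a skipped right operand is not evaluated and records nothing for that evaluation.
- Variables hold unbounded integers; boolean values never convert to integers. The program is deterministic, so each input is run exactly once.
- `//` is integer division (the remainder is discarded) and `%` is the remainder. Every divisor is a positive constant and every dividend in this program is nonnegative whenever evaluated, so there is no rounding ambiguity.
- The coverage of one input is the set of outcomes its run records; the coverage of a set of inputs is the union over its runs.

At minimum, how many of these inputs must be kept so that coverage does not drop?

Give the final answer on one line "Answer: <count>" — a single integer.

#1 (g=1, q=3, w=3) -> B1->T, B1->F, B3->S, B2->T, B4->T; covered: B1=T, B1=F, B2=T, B3=S, B4=T
#2 (g=1, q=5, w=4) -> B1->T, B1->T, B1->F, B3->S, B2->T, B4->T; covered: B1=T, B1=F, B2=T, B3=S, B4=T
#3 (g=1, q=6, w=3) -> B1->T, B1->T, B1->F, B3->S, B2->T, B4->T; covered: B1=T, B1=F, B2=T, B3=S, B4=T
#4 (g=2, q=3, w=3) -> B1->T, B1->F, B3->E, B2->F, B4->F; covered: B1=T, B1=F, B2=F, B3=E, B4=F
#5 (g=2, q=2, w=3) -> B1->T, B1->F, B3->E, B2->T, B4->F; covered: B1=T, B1=F, B2=T, B3=E, B4=F
#6 (g=3, q=6, w=4) -> B1->T, B1->T, B1->F, B3->E, B2->F, B4->F; covered: B1=T, B1=F, B2=F, B3=E, B4=F
#7 (g=1, q=5, w=3) -> B1->T, B1->T, B1->F, B3->S, B2->T, B4->T; covered: B1=T, B1=F, B2=T, B3=S, B4=T
#8 (g=3, q=4, w=4) -> B1->T, B1->T, B1->F, B3->E, B2->F, B4->F; covered: B1=T, B1=F, B2=F, B3=E, B4=F
#9 (g=2, q=6, w=3) -> B1->T, B1->T, B1->F, B3->E, B2->F, B4->F; covered: B1=T, B1=F, B2=F, B3=E, B4=F
together the pool reaches 8 outcomes: B1=T, B1=F, B2=T, B2=F, B3=S, B3=E, B4=T, B4=F
no size-1 subset reaches all 8 outcomes (best union: 5/8)
the canonical winner is {1, 4}: size 2, full 8-outcome coverage, earliest index list among size-2 covers

Answer: 2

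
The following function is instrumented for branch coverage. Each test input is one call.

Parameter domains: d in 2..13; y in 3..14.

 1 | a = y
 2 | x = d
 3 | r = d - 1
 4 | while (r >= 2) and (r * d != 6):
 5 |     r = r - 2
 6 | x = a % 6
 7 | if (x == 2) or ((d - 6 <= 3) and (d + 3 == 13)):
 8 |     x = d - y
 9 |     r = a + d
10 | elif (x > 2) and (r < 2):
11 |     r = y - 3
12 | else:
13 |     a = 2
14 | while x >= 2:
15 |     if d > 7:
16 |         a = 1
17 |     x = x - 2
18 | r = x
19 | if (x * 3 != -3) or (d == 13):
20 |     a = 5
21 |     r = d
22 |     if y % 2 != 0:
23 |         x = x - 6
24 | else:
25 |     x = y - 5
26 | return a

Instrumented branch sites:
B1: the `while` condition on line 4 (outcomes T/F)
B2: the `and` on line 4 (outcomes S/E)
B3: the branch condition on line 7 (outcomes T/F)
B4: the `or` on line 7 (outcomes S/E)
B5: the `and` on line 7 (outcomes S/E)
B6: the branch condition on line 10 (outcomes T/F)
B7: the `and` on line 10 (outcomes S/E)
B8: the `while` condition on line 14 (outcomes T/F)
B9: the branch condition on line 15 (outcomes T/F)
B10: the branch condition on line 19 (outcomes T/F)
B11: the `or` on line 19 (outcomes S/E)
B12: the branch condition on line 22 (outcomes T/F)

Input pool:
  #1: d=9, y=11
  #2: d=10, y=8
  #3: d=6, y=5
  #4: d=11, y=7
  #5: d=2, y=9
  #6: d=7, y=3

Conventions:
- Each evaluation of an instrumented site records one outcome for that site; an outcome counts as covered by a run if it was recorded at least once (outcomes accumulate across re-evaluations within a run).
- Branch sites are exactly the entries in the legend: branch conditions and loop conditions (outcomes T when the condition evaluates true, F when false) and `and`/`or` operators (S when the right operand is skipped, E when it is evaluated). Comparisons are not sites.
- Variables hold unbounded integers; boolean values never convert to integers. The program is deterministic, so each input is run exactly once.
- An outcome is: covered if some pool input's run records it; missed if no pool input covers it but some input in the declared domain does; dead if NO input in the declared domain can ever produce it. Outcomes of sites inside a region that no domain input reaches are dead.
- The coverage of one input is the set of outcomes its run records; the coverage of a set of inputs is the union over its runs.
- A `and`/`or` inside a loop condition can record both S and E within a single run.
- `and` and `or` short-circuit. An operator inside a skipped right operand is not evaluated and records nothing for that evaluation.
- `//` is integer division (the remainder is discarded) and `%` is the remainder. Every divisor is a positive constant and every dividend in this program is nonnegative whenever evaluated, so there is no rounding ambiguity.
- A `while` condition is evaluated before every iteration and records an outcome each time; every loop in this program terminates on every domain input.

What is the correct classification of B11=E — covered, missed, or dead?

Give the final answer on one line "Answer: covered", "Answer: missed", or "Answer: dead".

no pool input records B11=E
but domain input (d=7, y=8) does record it -> reachable, so missed

Answer: missed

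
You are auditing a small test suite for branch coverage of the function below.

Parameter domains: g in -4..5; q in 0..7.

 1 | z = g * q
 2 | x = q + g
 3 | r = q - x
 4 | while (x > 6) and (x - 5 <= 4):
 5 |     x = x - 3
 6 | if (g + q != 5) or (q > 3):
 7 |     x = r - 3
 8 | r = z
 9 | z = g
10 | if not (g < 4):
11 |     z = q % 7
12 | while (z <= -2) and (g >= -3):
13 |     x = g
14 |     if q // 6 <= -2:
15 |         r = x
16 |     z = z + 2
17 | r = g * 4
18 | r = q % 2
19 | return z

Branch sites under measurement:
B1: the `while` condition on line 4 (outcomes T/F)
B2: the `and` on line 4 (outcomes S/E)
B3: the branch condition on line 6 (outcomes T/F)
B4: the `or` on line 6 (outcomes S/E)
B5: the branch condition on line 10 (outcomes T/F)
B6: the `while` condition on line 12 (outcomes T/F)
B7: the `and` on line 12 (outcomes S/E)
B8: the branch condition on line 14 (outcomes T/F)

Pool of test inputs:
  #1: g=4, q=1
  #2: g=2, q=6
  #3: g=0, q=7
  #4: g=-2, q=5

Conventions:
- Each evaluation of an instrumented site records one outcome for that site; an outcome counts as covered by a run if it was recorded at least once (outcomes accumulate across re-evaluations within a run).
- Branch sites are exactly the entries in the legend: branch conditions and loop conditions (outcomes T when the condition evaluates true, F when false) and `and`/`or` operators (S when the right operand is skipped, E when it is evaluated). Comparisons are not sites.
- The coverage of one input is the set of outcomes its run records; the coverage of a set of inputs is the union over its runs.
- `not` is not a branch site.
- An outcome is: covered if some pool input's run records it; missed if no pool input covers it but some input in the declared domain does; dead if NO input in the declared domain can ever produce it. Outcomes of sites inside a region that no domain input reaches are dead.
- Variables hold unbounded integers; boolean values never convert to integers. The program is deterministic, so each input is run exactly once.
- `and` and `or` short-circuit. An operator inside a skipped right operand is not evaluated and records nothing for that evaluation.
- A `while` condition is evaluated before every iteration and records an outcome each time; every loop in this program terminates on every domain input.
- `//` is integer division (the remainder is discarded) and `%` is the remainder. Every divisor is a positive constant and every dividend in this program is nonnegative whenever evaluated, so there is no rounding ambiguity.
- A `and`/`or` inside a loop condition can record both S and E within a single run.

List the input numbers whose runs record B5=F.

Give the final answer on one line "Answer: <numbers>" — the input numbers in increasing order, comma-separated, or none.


input #1 (g=4, q=1): does not produce B5=F
input #2 (g=2, q=6): produces B5=F
input #3 (g=0, q=7): produces B5=F
input #4 (g=-2, q=5): produces B5=F
Answer: 2, 3, 4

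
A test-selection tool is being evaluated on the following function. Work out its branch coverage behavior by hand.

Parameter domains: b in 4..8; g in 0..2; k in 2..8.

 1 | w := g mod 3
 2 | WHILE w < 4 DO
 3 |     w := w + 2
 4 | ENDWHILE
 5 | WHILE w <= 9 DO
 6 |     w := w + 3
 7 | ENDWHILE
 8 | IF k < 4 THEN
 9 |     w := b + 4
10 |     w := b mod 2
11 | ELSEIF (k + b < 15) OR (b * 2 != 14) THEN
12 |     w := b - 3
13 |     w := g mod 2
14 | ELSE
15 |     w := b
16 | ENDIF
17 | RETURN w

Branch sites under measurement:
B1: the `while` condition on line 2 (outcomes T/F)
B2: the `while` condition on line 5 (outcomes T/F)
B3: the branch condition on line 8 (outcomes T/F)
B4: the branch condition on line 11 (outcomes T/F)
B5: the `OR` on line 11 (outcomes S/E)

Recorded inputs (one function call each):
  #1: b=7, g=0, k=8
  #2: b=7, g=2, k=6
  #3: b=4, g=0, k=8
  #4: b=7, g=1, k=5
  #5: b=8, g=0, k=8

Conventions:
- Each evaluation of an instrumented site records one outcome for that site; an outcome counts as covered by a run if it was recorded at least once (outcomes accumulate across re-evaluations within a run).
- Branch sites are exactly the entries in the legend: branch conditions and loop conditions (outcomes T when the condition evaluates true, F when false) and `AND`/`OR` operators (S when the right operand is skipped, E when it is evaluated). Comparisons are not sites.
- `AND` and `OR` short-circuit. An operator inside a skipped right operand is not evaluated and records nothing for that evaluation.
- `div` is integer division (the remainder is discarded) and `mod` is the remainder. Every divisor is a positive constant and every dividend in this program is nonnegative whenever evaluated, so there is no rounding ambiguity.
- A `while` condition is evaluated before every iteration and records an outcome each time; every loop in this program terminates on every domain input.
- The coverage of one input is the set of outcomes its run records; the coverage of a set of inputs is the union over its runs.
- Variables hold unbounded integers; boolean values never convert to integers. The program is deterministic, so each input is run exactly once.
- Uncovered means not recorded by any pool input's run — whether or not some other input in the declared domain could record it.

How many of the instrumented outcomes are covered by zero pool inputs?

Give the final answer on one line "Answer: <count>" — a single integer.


input #1 (b=7, g=0, k=8): events B1->T, B1->T, B1->F, B2->T, B2->T, B2->F, B3->F, B5->E, B4->F; covers B1=T, B1=F, B2=T, B2=F, B3=F, B4=F, B5=E
input #2 (b=7, g=2, k=6): events B1->T, B1->F, B2->T, B2->T, B2->F, B3->F, B5->S, B4->T; covers B1=T, B1=F, B2=T, B2=F, B3=F, B4=T, B5=S
input #3 (b=4, g=0, k=8): events B1->T, B1->T, B1->F, B2->T, B2->T, B2->F, B3->F, B5->S, B4->T; covers B1=T, B1=F, B2=T, B2=F, B3=F, B4=T, B5=S
input #4 (b=7, g=1, k=5): events B1->T, B1->T, B1->F, B2->T, B2->T, B2->F, B3->F, B5->S, B4->T; covers B1=T, B1=F, B2=T, B2=F, B3=F, B4=T, B5=S
input #5 (b=8, g=0, k=8): events B1->T, B1->T, B1->F, B2->T, B2->T, B2->F, B3->F, B5->E, B4->T; covers B1=T, B1=F, B2=T, B2=F, B3=F, B4=T, B5=E
union over the pool: B1=T, B1=F, B2=T, B2=F, B3=F, B4=T, B4=F, B5=S, B5=E
uncovered (1 of 10): B3=T
Answer: 1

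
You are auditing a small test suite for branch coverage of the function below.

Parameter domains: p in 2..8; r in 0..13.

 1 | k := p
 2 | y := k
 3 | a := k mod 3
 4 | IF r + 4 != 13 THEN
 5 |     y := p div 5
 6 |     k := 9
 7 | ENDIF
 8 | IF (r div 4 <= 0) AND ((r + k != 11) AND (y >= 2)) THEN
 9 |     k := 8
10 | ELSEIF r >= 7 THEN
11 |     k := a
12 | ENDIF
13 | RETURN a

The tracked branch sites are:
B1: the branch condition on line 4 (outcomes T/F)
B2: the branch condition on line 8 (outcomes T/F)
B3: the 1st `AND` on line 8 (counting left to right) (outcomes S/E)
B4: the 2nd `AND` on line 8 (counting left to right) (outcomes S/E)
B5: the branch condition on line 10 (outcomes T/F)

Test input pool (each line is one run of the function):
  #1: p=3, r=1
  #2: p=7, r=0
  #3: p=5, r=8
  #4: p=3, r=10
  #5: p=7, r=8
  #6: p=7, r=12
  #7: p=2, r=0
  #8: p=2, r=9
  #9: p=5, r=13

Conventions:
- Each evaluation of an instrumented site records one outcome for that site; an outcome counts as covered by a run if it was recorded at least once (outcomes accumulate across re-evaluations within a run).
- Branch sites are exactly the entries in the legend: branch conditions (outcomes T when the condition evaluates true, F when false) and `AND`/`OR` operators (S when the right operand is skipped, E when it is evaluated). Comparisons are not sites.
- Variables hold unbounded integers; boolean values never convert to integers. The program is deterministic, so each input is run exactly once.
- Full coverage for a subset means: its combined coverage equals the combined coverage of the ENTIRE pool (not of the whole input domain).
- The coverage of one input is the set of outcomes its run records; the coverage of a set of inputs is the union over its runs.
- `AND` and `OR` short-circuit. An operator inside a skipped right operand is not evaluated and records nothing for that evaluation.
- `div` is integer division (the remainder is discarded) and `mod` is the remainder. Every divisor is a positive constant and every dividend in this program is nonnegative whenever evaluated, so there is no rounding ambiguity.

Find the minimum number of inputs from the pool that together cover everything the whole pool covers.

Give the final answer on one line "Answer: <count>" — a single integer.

input #1 (p=3, r=1): events B1->T, B3->E, B4->E, B2->F, B5->F; covers B1=T, B2=F, B3=E, B4=E, B5=F
input #2 (p=7, r=0): events B1->T, B3->E, B4->E, B2->F, B5->F; covers B1=T, B2=F, B3=E, B4=E, B5=F
input #3 (p=5, r=8): events B1->T, B3->S, B2->F, B5->T; covers B1=T, B2=F, B3=S, B5=T
input #4 (p=3, r=10): events B1->T, B3->S, B2->F, B5->T; covers B1=T, B2=F, B3=S, B5=T
input #5 (p=7, r=8): events B1->T, B3->S, B2->F, B5->T; covers B1=T, B2=F, B3=S, B5=T
input #6 (p=7, r=12): events B1->T, B3->S, B2->F, B5->T; covers B1=T, B2=F, B3=S, B5=T
input #7 (p=2, r=0): events B1->T, B3->E, B4->E, B2->F, B5->F; covers B1=T, B2=F, B3=E, B4=E, B5=F
input #8 (p=2, r=9): events B1->F, B3->S, B2->F, B5->T; covers B1=F, B2=F, B3=S, B5=T
input #9 (p=5, r=13): events B1->T, B3->S, B2->F, B5->T; covers B1=T, B2=F, B3=S, B5=T
pool-wide coverage (8 outcomes): B1=T, B1=F, B2=F, B3=S, B3=E, B4=E, B5=T, B5=F
no size-1 subset reaches all 8 outcomes (best union: 5/8)
inputs {1, 8} (size 2) cover everything; no size-2 subset with a lexicographically smaller index list covers all 8

Answer: 2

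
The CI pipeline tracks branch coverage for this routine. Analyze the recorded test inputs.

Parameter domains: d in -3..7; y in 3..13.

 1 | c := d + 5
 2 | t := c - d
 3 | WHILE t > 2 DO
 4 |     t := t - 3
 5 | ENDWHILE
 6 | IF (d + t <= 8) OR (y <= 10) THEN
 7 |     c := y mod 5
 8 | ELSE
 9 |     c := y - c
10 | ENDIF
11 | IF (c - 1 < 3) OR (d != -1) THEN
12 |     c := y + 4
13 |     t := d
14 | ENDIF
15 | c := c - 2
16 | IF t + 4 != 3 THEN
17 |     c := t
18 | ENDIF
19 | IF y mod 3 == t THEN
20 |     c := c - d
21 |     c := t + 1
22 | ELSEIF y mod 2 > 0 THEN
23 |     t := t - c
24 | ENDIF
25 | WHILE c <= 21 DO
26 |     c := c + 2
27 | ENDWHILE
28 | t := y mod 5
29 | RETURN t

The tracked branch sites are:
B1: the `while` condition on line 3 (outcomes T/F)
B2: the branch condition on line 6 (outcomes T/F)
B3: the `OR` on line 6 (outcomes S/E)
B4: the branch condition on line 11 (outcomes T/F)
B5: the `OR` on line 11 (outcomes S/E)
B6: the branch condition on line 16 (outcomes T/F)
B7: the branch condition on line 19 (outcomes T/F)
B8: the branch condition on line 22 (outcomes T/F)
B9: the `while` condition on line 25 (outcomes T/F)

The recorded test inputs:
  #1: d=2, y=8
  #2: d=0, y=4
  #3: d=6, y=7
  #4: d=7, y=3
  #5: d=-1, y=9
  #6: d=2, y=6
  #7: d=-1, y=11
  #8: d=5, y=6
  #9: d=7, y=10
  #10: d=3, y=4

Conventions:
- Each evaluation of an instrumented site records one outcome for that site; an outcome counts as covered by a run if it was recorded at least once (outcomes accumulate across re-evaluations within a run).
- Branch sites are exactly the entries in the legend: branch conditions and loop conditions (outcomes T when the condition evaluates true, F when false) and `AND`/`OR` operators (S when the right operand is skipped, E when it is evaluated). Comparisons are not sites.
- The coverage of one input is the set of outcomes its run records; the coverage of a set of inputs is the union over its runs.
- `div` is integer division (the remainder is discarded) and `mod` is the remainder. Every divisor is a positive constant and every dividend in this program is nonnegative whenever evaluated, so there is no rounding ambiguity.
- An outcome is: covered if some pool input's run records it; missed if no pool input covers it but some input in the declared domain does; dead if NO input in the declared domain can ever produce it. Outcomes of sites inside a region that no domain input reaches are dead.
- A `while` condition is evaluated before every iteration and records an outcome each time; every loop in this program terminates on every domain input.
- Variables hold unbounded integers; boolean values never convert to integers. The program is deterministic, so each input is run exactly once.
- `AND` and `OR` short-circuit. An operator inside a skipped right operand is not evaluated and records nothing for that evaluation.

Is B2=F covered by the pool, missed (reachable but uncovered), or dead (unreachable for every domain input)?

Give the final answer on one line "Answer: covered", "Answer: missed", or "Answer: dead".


no pool input records B2=F
but domain input (d=7, y=11) does record it -> reachable, so missed
Answer: missed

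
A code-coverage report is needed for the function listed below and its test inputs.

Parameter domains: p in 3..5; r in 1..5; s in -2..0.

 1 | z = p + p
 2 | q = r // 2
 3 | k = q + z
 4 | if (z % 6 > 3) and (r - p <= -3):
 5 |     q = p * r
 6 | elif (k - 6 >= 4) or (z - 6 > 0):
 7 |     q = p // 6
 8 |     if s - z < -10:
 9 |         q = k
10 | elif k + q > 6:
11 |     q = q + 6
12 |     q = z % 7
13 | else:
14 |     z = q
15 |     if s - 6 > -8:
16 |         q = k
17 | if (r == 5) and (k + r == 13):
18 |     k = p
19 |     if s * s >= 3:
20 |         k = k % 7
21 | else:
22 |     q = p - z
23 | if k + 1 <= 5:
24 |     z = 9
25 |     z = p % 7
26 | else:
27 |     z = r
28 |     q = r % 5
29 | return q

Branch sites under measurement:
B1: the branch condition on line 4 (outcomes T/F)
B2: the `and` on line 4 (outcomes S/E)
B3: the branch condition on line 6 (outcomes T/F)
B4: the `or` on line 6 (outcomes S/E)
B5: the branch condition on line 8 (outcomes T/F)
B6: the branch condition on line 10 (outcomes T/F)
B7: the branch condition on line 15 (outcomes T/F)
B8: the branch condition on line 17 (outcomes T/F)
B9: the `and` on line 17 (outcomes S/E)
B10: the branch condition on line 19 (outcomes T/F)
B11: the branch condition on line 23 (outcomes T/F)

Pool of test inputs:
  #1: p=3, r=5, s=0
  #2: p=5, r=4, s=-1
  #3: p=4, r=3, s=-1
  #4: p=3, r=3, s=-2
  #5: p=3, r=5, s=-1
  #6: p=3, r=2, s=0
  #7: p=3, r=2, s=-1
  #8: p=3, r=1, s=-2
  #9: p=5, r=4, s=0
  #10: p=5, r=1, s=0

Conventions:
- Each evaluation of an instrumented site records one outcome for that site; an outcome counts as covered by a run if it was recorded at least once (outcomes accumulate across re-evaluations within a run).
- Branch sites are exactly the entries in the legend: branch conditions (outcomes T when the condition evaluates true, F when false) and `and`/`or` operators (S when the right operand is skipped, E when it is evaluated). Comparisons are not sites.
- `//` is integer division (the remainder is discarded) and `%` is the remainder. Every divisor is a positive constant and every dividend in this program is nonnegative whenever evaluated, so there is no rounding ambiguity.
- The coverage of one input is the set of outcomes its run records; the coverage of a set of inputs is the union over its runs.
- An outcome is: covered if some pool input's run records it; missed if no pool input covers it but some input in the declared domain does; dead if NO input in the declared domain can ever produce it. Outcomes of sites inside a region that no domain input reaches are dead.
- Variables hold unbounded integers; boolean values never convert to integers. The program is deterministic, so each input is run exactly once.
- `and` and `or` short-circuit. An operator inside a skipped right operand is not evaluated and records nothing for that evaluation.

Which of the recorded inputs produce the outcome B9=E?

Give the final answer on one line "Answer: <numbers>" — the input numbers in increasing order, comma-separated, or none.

input #1 (p=3, r=5, s=0): records B9=E
input #2 (p=5, r=4, s=-1): does not record B9=E
input #3 (p=4, r=3, s=-1): does not record B9=E
input #4 (p=3, r=3, s=-2): does not record B9=E
input #5 (p=3, r=5, s=-1): records B9=E
input #6 (p=3, r=2, s=0): does not record B9=E
input #7 (p=3, r=2, s=-1): does not record B9=E
input #8 (p=3, r=1, s=-2): does not record B9=E
input #9 (p=5, r=4, s=0): does not record B9=E
input #10 (p=5, r=1, s=0): does not record B9=E

Answer: 1, 5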